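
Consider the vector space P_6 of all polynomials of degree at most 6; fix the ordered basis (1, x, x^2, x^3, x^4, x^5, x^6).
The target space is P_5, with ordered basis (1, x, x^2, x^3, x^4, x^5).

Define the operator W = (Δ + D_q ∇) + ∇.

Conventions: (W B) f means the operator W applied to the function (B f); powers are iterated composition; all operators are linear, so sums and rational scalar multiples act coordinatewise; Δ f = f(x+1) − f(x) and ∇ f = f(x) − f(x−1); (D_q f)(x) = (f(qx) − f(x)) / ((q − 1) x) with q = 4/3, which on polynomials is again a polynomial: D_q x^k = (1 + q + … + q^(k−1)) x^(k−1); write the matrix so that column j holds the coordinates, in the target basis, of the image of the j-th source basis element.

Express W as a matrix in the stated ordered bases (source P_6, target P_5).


the matrix is [[0, 2, 2, -1, 4, -3, 6]; [0, 0, 4, 7, -6, 70/3, -23]; [0, 0, 0, 6, 148/9, -190/9, 740/9]; [0, 0, 0, 0, 8, 875/27, -515/9]; [0, 0, 0, 0, 0, 10, 1562/27]; [0, 0, 0, 0, 0, 0, 12]] (rows listed top to bottom)

image of 1: 0
image of x: 2
image of x^2: 4x + 2
image of x^3: 6x^2 + 7x - 1
image of x^4: 8x^3 + (148/9)x^2 - 6x + 4
image of x^5: 10x^4 + (875/27)x^3 - (190/9)x^2 + (70/3)x - 3
image of x^6: 12x^5 + (1562/27)x^4 - (515/9)x^3 + (740/9)x^2 - 23x + 6
each image's coordinates form column j of the matrix


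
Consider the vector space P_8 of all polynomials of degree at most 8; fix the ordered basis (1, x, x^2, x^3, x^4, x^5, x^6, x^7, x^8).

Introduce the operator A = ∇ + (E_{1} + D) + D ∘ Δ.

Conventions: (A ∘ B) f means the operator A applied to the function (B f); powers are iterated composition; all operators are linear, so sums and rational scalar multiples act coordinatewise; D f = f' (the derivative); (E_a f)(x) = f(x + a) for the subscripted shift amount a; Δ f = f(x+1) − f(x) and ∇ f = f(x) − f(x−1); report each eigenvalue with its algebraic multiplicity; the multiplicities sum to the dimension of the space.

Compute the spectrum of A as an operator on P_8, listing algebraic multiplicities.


image of 1: 1
image of x: x + 3
image of x^2: x^2 + 6x + 2
image of x^3: x^3 + 9x^2 + 6x + 5
image of x^4: x^4 + 12x^3 + 12x^2 + 20x + 4
image of x^5: x^5 + 15x^4 + 20x^3 + 50x^2 + 20x + 7
image of x^6: x^6 + 18x^5 + 30x^4 + 100x^3 + 60x^2 + 42x + 6
image of x^7: x^7 + 21x^6 + 42x^5 + 175x^4 + 140x^3 + 147x^2 + 42x + 9
image of x^8: x^8 + 24x^7 + 56x^6 + 280x^5 + 280x^4 + 392x^3 + 168x^2 + 72x + 8
the matrix is upper triangular; its diagonal is (1, 1, 1, 1, 1, 1, 1, 1, 1)
for a triangular matrix the eigenvalues are the diagonal entries, with algebraic multiplicity their repetition count

λ = 1 (multiplicity 9)


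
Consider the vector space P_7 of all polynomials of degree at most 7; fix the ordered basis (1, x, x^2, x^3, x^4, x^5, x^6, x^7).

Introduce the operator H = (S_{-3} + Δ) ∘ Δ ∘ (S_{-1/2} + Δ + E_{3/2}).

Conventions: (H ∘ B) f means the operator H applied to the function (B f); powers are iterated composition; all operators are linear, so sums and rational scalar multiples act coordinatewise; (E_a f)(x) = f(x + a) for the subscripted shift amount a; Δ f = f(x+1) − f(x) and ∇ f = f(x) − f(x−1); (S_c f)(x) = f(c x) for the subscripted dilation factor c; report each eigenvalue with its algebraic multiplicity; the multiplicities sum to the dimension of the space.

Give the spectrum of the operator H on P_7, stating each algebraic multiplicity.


image of 1: 0
image of x: 1/2
image of x^2: -(15/2)x + 35/4
image of x^3: (189/8)x^2 - (381/8)x + 307/8
image of x^4: -(459/4)x^3 + (2721/8)x^2 - (537/4)x + 2591/16
image of x^5: (12555/32)x^4 - (25475/16)x^3 + (29565/16)x^2 - (5015/32)x + 19411/32
image of x^6: -(47385/32)x^5 + (469725/64)x^4 - (151065/16)x^3 + (523545/64)x^2 + (24525/32)x + 140615/64
image of x^7: (648081/128)x^6 - (3908667/128)x^5 + (6713595/128)x^4 - (5299385/128)x^3 + (4214133/128)x^2 + (910931/128)x + 992587/128
the matrix is upper triangular; its diagonal is (0, 0, 0, 0, 0, 0, 0, 0)
for a triangular matrix the eigenvalues are the diagonal entries, with algebraic multiplicity their repetition count

λ = 0 (multiplicity 8)


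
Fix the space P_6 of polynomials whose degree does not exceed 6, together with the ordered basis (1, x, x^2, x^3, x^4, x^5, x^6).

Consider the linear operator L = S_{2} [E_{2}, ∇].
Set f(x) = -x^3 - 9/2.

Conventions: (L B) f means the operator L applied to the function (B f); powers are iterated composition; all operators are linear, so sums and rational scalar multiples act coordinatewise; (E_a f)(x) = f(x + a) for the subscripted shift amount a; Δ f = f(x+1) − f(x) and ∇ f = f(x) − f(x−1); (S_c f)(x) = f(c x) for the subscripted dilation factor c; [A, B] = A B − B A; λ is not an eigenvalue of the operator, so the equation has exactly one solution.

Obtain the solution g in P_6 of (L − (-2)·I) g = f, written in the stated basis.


write g with unknown coordinates in the stated basis and equate coefficients in (L − (-2)·I) g = f
solving from the highest basis element down gives g = -(1/2)x^3 - 9/4
check: L g = 0
so L g − (-2)·g = -x^3 - 9/2 = f ✓

g(x) = -(1/2)x^3 - 9/4


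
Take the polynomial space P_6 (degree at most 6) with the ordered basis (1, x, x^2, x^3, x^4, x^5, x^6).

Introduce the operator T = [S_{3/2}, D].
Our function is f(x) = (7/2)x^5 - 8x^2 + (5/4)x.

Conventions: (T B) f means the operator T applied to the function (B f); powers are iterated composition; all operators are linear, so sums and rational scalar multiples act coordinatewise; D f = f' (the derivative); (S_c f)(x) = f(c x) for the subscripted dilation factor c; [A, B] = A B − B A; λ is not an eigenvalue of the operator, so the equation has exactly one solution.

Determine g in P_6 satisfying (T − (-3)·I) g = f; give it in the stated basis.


write g with unknown coordinates in the stated basis and equate coefficients in (T − (-3)·I) g = f
solving from the highest basis element down gives g = (7/6)x^5 + (315/64)x^4 + (2835/256)x^3 + (60161/6144)x^2 + (65281/12288)x + 65281/73728
check: T g = -(945/64)x^4 - (8505/256)x^3 - (76545/2048)x^2 - (60161/4096)x - 65281/24576
so T g − (-3)·g = (7/2)x^5 - 8x^2 + (5/4)x = f ✓

the result is g(x) = (7/6)x^5 + (315/64)x^4 + (2835/256)x^3 + (60161/6144)x^2 + (65281/12288)x + 65281/73728


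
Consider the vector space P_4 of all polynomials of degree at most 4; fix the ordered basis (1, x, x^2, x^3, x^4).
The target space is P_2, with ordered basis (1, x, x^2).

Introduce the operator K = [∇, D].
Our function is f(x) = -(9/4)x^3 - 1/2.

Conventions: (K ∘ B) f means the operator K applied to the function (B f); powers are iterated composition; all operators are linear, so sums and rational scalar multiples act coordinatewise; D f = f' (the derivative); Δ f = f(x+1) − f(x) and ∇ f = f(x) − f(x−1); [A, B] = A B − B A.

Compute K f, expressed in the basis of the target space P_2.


D f = -(27/4)x^2
∇ D f = -(27/2)x + 27/4
∇ f = -(27/4)x^2 + (27/4)x - 9/4
D ∇ f = -(27/2)x + 27/4
[∇, D] f = 0

g(x) = 0


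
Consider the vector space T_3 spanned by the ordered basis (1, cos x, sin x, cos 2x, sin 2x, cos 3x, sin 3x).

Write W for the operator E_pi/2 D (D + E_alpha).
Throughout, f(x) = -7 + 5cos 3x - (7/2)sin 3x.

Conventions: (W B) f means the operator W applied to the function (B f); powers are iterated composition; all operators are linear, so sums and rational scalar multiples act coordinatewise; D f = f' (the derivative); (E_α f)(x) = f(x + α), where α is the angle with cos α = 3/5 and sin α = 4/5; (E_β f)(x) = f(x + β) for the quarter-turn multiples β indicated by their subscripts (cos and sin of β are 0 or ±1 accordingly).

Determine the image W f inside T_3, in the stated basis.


D f = -(21/2)cos 3x - 15sin 3x
E_alpha f = -7 - (739/125)cos 3x + (379/250)sin 3x
(D + E_alpha) f = -7 - (4103/250)cos 3x - (3371/250)sin 3x
D (D + E_alpha) f = -(10113/250)cos 3x + (12309/250)sin 3x
E_pi/2 D (D + E_alpha) f = -(12309/250)cos 3x - (10113/250)sin 3x

g(x) = -(12309/250)cos 3x - (10113/250)sin 3x


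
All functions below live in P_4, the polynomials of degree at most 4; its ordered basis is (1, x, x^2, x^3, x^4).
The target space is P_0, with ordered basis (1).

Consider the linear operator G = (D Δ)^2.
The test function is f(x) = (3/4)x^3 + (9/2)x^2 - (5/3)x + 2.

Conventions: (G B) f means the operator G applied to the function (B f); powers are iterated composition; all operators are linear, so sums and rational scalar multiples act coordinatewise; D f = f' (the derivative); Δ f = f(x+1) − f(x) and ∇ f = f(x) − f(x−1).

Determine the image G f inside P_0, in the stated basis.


the image equals g(x) = 0

Δ f = (9/4)x^2 + (45/4)x + 43/12
D Δ f = (9/2)x + 45/4
Δ (D Δ) f = 9/2
D Δ (D Δ) f = 0


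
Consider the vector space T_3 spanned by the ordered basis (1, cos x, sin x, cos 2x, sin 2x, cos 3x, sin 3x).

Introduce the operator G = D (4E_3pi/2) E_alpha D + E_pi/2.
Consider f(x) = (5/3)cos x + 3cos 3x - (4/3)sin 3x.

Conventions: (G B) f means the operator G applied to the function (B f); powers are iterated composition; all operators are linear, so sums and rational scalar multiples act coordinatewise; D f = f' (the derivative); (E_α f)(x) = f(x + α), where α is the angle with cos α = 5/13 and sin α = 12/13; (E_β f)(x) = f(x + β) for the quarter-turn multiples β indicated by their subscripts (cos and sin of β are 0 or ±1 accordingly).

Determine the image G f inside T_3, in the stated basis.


the result is g(x) = -(80/13)cos x - (55/13)sin x - (552524/6591)cos 3x - (173445/2197)sin 3x

D f = -(5/3)sin x - 4cos 3x - 9sin 3x
E_alpha D f = -(20/13)cos x - (25/39)sin x + (15592/2197)cos 3x + (15003/2197)sin 3x
E_3pi/2 (E_alpha D) f = (25/39)cos x - (20/13)sin x + (15003/2197)cos 3x - (15592/2197)sin 3x
(4E_3pi/2) (E_alpha D) f = (100/39)cos x - (80/13)sin x + (60012/2197)cos 3x - (62368/2197)sin 3x
D (4E_3pi/2) (E_alpha D) f = -(80/13)cos x - (100/39)sin x - (187104/2197)cos 3x - (180036/2197)sin 3x
E_pi/2 f = -(5/3)sin x + (4/3)cos 3x + 3sin 3x
(D (4E_3pi/2) E_alpha D + E_pi/2) f = -(80/13)cos x - (55/13)sin x - (552524/6591)cos 3x - (173445/2197)sin 3x


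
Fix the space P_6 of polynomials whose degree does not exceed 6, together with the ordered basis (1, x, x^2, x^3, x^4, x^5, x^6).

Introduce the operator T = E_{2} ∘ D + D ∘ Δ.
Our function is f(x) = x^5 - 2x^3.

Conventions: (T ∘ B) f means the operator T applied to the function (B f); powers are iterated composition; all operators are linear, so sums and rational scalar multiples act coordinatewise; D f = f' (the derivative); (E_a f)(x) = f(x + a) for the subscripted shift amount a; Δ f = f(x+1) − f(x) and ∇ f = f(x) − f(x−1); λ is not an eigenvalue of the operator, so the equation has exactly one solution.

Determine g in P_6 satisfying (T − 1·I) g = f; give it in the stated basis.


write g with unknown coordinates in the stated basis and equate coefficients in (T − 1·I) g = f
solving from the highest basis element down gives g = -x^5 - 5x^4 - 78x^3 - 564x^2 - 3012x - 7831
check: T g = -5x^4 - 80x^3 - 564x^2 - 3012x - 7831
so T g − 1·g = x^5 - 2x^3 = f ✓

the result is g(x) = -x^5 - 5x^4 - 78x^3 - 564x^2 - 3012x - 7831


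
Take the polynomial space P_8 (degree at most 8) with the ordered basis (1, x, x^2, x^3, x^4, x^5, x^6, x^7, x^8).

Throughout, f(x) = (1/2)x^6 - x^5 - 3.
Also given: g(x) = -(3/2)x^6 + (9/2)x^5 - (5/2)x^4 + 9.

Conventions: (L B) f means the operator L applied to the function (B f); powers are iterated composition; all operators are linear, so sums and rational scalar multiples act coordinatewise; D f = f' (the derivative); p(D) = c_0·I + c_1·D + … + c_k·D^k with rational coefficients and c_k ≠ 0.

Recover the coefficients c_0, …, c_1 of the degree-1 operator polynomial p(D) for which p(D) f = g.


D^0 f = (1/2)x^6 - x^5 - 3
D^1 f = 3x^5 - 5x^4
matching coefficients of g against c_0 f + c_1 Df + … from the top degree down determines the c_i
solution: c_0 = -3, c_1 = 1/2

p(D) = -3·I + (1/2)·D, i.e. c_0 = -3, c_1 = 1/2


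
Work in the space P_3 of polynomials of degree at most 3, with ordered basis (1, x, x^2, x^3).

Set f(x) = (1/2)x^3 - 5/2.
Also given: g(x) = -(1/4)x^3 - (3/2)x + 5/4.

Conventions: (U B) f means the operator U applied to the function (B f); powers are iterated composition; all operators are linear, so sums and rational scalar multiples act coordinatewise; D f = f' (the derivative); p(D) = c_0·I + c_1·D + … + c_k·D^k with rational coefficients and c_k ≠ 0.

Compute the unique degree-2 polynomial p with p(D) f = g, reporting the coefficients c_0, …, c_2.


D^0 f = (1/2)x^3 - 5/2
D^1 f = (3/2)x^2
D^2 f = 3x
matching coefficients of g against c_0 f + c_1 Df + … from the top degree down determines the c_i
solution: c_0 = -1/2, c_1 = 0, c_2 = -1/2

c_0 = -1/2, c_1 = 0, c_2 = -1/2


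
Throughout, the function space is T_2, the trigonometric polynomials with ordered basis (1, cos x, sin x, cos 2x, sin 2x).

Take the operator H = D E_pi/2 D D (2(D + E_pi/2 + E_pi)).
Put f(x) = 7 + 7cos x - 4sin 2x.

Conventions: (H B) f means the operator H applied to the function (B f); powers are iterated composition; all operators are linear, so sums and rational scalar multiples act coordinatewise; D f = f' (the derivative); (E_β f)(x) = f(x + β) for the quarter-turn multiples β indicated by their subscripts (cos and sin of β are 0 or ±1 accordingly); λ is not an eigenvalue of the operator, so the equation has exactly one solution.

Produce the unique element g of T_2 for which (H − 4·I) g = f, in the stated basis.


g(x) = -7/4 - (21/26)cos x + (7/13)sin x + (1/9)sin 2x

write g with unknown coordinates in the stated basis and equate coefficients in (H − 4·I) g = f
solving from the highest basis element down gives g = -7/4 - (21/26)cos x + (7/13)sin x + (1/9)sin 2x
check: H g = (49/13)cos x + (28/13)sin x - (32/9)sin 2x
so H g − 4·g = 7 + 7cos x - 4sin 2x = f ✓


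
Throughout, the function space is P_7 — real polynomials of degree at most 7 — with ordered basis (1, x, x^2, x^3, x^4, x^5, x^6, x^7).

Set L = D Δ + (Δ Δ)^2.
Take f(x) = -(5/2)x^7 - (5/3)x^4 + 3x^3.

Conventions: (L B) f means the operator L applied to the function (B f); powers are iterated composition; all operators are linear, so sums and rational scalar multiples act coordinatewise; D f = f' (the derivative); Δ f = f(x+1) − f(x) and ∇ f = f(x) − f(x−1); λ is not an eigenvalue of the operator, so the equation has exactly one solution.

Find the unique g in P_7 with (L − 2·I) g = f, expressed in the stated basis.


g(x) = (5/4)x^7 + (105/4)x^5 + (1595/24)x^4 + (1747/2)x^3 + (32065/8)x^2 + 11708x + 353251/24

write g with unknown coordinates in the stated basis and equate coefficients in (L − 2·I) g = f
solving from the highest basis element down gives g = (5/4)x^7 + (105/4)x^5 + (1595/24)x^4 + (1747/2)x^3 + (32065/8)x^2 + 11708x + 353251/24
check: L g = (105/2)x^5 + (525/4)x^4 + 1750x^3 + (32065/4)x^2 + 23416x + 353251/12
so L g − 2·g = -(5/2)x^7 - (5/3)x^4 + 3x^3 = f ✓


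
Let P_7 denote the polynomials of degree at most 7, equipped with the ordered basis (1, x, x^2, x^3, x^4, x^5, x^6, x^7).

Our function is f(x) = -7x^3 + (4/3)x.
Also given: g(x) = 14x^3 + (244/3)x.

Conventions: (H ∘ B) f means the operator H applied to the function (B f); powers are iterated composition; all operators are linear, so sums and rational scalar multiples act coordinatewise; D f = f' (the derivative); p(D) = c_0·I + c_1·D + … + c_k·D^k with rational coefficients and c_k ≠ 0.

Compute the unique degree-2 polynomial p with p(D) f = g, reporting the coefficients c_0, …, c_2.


p(D) = -2·I − 2·D^2, i.e. c_0 = -2, c_1 = 0, c_2 = -2

D^0 f = -7x^3 + (4/3)x
D^1 f = -21x^2 + 4/3
D^2 f = -42x
matching coefficients of g against c_0 f + c_1 Df + … from the top degree down determines the c_i
solution: c_0 = -2, c_1 = 0, c_2 = -2


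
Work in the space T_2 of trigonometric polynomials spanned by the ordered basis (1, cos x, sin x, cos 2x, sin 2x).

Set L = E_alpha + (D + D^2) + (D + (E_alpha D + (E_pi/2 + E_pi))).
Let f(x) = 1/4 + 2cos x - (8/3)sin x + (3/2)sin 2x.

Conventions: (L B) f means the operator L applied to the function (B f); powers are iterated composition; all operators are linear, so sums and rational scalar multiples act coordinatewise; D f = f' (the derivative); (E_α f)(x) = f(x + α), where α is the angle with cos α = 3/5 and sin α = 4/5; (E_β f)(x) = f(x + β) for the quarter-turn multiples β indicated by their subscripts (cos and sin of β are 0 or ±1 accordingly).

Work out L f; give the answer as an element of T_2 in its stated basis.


g(x) = 3/4 - (242/15)cos x - (44/15)sin x + (33/5)cos 2x - (93/10)sin 2x

E_alpha f = 1/4 - (14/15)cos x - (16/5)sin x + (36/25)cos 2x - (21/50)sin 2x
D f = -(8/3)cos x - 2sin x + 3cos 2x
D f = -(8/3)cos x - 2sin x + 3cos 2x
D D f = -2cos x + (8/3)sin x - 6sin 2x
(D + D^2) f = -(14/3)cos x + (2/3)sin x + 3cos 2x - 6sin 2x
D f = -(8/3)cos x - 2sin x + 3cos 2x
D f = -(8/3)cos x - 2sin x + 3cos 2x
E_alpha D f = -(16/5)cos x + (14/15)sin x - (21/25)cos 2x - (72/25)sin 2x
E_pi/2 f = 1/4 - (8/3)cos x - 2sin x - (3/2)sin 2x
E_pi f = 1/4 - 2cos x + (8/3)sin x + (3/2)sin 2x
(E_pi/2 + E_pi) f = 1/2 - (14/3)cos x + (2/3)sin x
(E_alpha D + (E_pi/2 + E_pi)) f = 1/2 - (118/15)cos x + (8/5)sin x - (21/25)cos 2x - (72/25)sin 2x
(D + (E_alpha D + (E_pi/2 + E_pi))) f = 1/2 - (158/15)cos x - (2/5)sin x + (54/25)cos 2x - (72/25)sin 2x
(E_alpha + (D + D^2) + (D + (E_alpha D + (E_pi/2 + E_pi)))) f = 3/4 - (242/15)cos x - (44/15)sin x + (33/5)cos 2x - (93/10)sin 2x


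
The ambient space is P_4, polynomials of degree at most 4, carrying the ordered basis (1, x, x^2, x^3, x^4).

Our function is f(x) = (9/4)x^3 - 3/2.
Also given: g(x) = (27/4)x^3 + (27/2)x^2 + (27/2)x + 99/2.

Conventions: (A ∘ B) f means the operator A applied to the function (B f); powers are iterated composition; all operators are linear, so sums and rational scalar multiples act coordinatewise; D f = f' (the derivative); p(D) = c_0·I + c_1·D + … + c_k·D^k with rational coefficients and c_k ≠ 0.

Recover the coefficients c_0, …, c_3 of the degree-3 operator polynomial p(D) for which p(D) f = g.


D^0 f = (9/4)x^3 - 3/2
D^1 f = (27/4)x^2
D^2 f = (27/2)x
D^3 f = 27/2
matching coefficients of g against c_0 f + c_1 Df + … from the top degree down determines the c_i
solution: c_0 = 3, c_1 = 2, c_2 = 1, c_3 = 4

c_0 = 3, c_1 = 2, c_2 = 1, c_3 = 4


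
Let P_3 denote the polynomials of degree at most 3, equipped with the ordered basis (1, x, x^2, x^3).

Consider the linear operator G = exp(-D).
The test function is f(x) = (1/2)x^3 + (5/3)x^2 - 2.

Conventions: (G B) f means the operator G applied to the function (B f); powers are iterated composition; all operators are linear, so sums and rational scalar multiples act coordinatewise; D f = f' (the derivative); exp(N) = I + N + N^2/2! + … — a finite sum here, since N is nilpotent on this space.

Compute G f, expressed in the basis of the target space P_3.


the result is g(x) = (1/2)x^3 + (1/6)x^2 - (11/6)x - 5/6

order-1 term: -(3/2)x^2 - (10/3)x
order-2 term: (3/2)x + 5/3
order-3 term: -1/2
the series for exp(-D) f terminates at order 3
exp(-D) f = (1/2)x^3 + (1/6)x^2 - (11/6)x - 5/6


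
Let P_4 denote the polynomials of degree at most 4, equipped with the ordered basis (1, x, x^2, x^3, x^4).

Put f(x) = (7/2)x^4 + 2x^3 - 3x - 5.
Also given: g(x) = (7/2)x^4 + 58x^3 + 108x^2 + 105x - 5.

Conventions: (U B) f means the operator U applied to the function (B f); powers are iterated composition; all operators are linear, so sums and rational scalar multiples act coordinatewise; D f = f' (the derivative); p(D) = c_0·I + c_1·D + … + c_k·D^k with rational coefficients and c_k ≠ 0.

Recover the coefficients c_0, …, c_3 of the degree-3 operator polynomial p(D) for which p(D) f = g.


D^0 f = (7/2)x^4 + 2x^3 - 3x - 5
D^1 f = 14x^3 + 6x^2 - 3
D^2 f = 42x^2 + 12x
D^3 f = 84x + 12
matching coefficients of g against c_0 f + c_1 Df + … from the top degree down determines the c_i
solution: c_0 = 1, c_1 = 4, c_2 = 2, c_3 = 1

c_0 = 1, c_1 = 4, c_2 = 2, c_3 = 1


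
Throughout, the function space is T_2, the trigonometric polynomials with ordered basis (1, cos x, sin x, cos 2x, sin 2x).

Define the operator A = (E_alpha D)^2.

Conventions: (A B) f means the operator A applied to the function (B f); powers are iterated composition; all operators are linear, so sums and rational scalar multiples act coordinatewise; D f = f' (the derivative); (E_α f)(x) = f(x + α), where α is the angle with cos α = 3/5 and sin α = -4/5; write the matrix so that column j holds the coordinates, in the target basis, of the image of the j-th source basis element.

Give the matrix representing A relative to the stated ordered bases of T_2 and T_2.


the matrix is [[0, 0, 0, 0, 0]; [0, 7/25, 24/25, 0, 0]; [0, -24/25, 7/25, 0, 0]; [0, 0, 0, 2108/625, -1344/625]; [0, 0, 0, 1344/625, 2108/625]] (rows listed top to bottom)

image of 1: 0
image of cos x: (7/25)cos x - (24/25)sin x
image of sin x: (24/25)cos x + (7/25)sin x
image of cos 2x: (2108/625)cos 2x + (1344/625)sin 2x
image of sin 2x: -(1344/625)cos 2x + (2108/625)sin 2x
each image's coordinates form column j of the matrix


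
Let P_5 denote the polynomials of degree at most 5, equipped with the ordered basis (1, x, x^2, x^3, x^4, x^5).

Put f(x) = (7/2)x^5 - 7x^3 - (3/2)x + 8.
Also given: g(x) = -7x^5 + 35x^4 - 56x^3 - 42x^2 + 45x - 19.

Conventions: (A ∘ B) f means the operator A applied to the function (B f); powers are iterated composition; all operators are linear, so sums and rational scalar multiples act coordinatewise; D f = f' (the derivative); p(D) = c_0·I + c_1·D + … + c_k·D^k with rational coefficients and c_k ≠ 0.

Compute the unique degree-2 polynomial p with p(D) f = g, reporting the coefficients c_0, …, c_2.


D^0 f = (7/2)x^5 - 7x^3 - (3/2)x + 8
D^1 f = (35/2)x^4 - 21x^2 - 3/2
D^2 f = 70x^3 - 42x
matching coefficients of g against c_0 f + c_1 Df + … from the top degree down determines the c_i
solution: c_0 = -2, c_1 = 2, c_2 = -1

c_0 = -2, c_1 = 2, c_2 = -1


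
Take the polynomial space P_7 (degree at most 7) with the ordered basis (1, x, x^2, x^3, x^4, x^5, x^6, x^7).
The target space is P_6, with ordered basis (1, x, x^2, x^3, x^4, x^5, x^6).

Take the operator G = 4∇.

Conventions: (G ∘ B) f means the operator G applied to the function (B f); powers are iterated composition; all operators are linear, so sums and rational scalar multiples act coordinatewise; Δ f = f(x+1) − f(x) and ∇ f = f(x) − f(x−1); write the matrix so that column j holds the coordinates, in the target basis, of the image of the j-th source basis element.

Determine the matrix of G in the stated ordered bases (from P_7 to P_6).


the matrix is [[0, 4, -4, 4, -4, 4, -4, 4]; [0, 0, 8, -12, 16, -20, 24, -28]; [0, 0, 0, 12, -24, 40, -60, 84]; [0, 0, 0, 0, 16, -40, 80, -140]; [0, 0, 0, 0, 0, 20, -60, 140]; [0, 0, 0, 0, 0, 0, 24, -84]; [0, 0, 0, 0, 0, 0, 0, 28]] (rows listed top to bottom)

image of 1: 0
image of x: 4
image of x^2: 8x - 4
image of x^3: 12x^2 - 12x + 4
image of x^4: 16x^3 - 24x^2 + 16x - 4
image of x^5: 20x^4 - 40x^3 + 40x^2 - 20x + 4
image of x^6: 24x^5 - 60x^4 + 80x^3 - 60x^2 + 24x - 4
image of x^7: 28x^6 - 84x^5 + 140x^4 - 140x^3 + 84x^2 - 28x + 4
each image's coordinates form column j of the matrix


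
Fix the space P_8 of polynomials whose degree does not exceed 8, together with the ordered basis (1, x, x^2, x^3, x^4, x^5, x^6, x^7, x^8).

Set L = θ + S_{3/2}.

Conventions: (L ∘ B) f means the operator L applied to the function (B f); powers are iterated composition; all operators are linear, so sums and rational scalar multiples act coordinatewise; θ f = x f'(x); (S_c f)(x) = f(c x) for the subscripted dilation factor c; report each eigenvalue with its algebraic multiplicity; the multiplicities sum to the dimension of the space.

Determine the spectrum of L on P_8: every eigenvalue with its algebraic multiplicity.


λ = 1 (multiplicity 1), λ = 5/2 (multiplicity 1), λ = 17/4 (multiplicity 1), λ = 51/8 (multiplicity 1), λ = 145/16 (multiplicity 1), λ = 403/32 (multiplicity 1), λ = 1113/64 (multiplicity 1), λ = 3083/128 (multiplicity 1), λ = 8609/256 (multiplicity 1)

image of 1: 1
image of x: (5/2)x
image of x^2: (17/4)x^2
image of x^3: (51/8)x^3
image of x^4: (145/16)x^4
image of x^5: (403/32)x^5
image of x^6: (1113/64)x^6
image of x^7: (3083/128)x^7
image of x^8: (8609/256)x^8
the matrix is upper triangular; its diagonal is (1, 5/2, 17/4, 51/8, 145/16, 403/32, 1113/64, 3083/128, 8609/256)
for a triangular matrix the eigenvalues are the diagonal entries, with algebraic multiplicity their repetition count


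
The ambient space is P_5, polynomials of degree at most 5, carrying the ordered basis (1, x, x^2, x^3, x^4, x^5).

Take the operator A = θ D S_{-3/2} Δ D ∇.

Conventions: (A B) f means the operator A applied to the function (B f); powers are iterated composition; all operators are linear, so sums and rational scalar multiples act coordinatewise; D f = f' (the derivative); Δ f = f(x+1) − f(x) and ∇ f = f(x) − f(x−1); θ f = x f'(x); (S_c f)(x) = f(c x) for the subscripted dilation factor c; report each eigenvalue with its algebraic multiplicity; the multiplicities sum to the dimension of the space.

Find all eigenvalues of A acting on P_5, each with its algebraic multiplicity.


image of 1: 0
image of x: 0
image of x^2: 0
image of x^3: 0
image of x^4: 0
image of x^5: 270x
the matrix is upper triangular; its diagonal is (0, 0, 0, 0, 0, 0)
for a triangular matrix the eigenvalues are the diagonal entries, with algebraic multiplicity their repetition count

λ = 0 (multiplicity 6)


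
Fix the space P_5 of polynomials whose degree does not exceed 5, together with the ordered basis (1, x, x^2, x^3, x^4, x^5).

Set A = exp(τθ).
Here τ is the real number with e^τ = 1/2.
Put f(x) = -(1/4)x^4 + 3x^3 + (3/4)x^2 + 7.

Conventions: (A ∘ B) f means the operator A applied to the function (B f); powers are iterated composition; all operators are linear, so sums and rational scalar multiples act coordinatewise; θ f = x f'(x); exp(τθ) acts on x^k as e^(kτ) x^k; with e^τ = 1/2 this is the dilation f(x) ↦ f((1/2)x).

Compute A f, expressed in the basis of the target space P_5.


the result is g(x) = -(1/64)x^4 + (3/8)x^3 + (3/16)x^2 + 7

exp(τθ) x^k = e^(kτ) x^k; with e^τ = 1/2 this sends x^k to (1/2)^k x^k
x^2 ↦ 1/4 x^2
x^3 ↦ 1/8 x^3
x^4 ↦ 1/16 x^4
applying this coordinatewise to f: exp(τθ) f = -(1/64)x^4 + (3/8)x^3 + (3/16)x^2 + 7


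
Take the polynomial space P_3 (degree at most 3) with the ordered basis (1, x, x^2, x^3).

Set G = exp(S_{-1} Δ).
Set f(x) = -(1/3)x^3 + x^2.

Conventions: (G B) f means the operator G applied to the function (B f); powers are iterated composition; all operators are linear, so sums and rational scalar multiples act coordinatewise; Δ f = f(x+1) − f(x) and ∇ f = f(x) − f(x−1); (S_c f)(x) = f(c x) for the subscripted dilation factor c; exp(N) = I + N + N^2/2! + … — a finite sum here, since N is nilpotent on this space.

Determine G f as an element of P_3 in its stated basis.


order-1 term: -x^2 - x + 2/3
order-2 term: x - 1
order-3 term: 1/3
the series for exp(S_{-1} Δ) f terminates at order 3
exp(S_{-1} Δ) f = -(1/3)x^3

g(x) = -(1/3)x^3


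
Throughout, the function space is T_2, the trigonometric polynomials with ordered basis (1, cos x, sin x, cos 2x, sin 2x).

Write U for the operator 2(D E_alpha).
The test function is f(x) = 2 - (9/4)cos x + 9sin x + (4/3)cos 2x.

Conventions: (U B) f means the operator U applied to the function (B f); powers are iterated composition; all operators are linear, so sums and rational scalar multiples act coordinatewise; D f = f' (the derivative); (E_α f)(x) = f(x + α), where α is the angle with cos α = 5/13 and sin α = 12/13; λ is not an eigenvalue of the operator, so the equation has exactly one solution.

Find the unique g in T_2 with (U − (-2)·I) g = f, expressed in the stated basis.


write g with unknown coordinates in the stated basis and equate coefficients in (U − (-2)·I) g = f
solving from the highest basis element down gives g = 1 - (189/16)cos x - (9/16)sin x - (142/1095)cos 2x - (476/1095)sin 2x
check: U g = (171/8)cos x + (81/8)sin x + (1744/1095)cos 2x + (952/1095)sin 2x
so U g − (-2)·g = 2 - (9/4)cos x + 9sin x + (4/3)cos 2x = f ✓

the image equals g(x) = 1 - (189/16)cos x - (9/16)sin x - (142/1095)cos 2x - (476/1095)sin 2x


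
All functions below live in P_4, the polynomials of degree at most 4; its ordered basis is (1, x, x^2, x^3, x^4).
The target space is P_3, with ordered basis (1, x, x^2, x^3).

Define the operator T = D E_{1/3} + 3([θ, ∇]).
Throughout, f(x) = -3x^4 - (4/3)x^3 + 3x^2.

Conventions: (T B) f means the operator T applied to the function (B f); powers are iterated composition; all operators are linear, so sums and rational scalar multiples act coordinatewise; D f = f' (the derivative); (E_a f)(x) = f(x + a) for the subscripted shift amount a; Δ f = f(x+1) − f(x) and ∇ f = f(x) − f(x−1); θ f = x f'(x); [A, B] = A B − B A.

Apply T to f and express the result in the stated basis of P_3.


g(x) = 24x^3 - 112x^2 + (196/3)x - 44/9

E_{1/3} f = -3x^4 - (16/3)x^3 - (1/3)x^2 + (10/9)x + 20/81
D E_{1/3} f = -12x^3 - 16x^2 - (2/3)x + 10/9
∇ f = -12x^3 + 14x^2 - 2x - 4/3
θ ∇ f = -36x^3 + 28x^2 - 2x
θ f = -12x^4 - 4x^3 + 6x^2
∇ θ f = -48x^3 + 60x^2 - 24x + 2
[θ, ∇] f = 12x^3 - 32x^2 + 22x - 2
(3([θ, ∇])) f = 36x^3 - 96x^2 + 66x - 6
(D E_{1/3} + 3([θ, ∇])) f = 24x^3 - 112x^2 + (196/3)x - 44/9


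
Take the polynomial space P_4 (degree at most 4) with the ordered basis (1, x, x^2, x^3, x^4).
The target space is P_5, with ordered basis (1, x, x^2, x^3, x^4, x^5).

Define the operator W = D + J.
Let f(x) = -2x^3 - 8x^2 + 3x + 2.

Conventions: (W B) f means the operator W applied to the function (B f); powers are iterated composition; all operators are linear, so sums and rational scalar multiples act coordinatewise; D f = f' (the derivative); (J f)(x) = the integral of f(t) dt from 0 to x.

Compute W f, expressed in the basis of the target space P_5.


g(x) = -(1/2)x^4 - (8/3)x^3 - (9/2)x^2 - 14x + 3

D f = -6x^2 - 16x + 3
J f = -(1/2)x^4 - (8/3)x^3 + (3/2)x^2 + 2x
(D + J) f = -(1/2)x^4 - (8/3)x^3 - (9/2)x^2 - 14x + 3


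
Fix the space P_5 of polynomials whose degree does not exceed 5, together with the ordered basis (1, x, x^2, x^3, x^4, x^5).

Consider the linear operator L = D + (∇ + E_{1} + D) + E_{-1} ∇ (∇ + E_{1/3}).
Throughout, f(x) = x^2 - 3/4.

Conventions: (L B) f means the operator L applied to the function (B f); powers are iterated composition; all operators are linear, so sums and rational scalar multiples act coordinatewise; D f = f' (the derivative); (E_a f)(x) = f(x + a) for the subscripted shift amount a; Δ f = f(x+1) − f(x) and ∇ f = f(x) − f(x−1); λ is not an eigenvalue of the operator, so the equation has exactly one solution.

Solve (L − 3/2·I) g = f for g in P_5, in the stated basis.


write g with unknown coordinates in the stated basis and equate coefficients in (L − 3/2·I) g = f
solving from the highest basis element down gives g = -2x^2 - 40x - 2383/6
check: L g = -2x^2 - 60x - 1193/2
so L g − 3/2·g = x^2 - 3/4 = f ✓

the result is g(x) = -2x^2 - 40x - 2383/6


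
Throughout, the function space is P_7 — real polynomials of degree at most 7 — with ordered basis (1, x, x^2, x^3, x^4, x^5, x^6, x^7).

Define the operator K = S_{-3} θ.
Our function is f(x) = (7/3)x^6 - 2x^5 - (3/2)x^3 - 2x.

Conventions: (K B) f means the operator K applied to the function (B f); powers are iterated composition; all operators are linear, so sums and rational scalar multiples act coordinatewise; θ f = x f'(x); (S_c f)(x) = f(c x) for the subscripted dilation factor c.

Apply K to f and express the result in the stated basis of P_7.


θ f = 14x^6 - 10x^5 - (9/2)x^3 - 2x
S_{-3} θ f = 10206x^6 + 2430x^5 + (243/2)x^3 + 6x

g(x) = 10206x^6 + 2430x^5 + (243/2)x^3 + 6x


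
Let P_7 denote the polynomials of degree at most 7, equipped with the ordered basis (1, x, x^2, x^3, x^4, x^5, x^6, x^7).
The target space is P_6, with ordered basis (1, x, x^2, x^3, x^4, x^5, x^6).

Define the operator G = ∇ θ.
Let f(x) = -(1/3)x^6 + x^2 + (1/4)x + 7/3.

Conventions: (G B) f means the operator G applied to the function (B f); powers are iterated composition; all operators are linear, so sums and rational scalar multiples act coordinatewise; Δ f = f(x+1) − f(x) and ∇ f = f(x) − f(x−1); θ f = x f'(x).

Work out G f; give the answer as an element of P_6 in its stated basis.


θ f = -2x^6 + 2x^2 + (1/4)x
∇ θ f = -12x^5 + 30x^4 - 40x^3 + 30x^2 - 8x + 1/4

the result is g(x) = -12x^5 + 30x^4 - 40x^3 + 30x^2 - 8x + 1/4


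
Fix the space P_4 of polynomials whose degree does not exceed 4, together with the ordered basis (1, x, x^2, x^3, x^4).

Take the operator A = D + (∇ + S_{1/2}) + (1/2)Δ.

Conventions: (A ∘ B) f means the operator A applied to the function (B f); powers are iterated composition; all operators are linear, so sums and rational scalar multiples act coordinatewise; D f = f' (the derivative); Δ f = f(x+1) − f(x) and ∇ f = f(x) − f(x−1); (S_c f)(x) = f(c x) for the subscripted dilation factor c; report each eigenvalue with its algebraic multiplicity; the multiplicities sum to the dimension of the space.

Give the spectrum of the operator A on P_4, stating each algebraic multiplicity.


λ = 1/16 (multiplicity 1), λ = 1/8 (multiplicity 1), λ = 1/4 (multiplicity 1), λ = 1/2 (multiplicity 1), λ = 1 (multiplicity 1)

image of 1: 1
image of x: (1/2)x + 5/2
image of x^2: (1/4)x^2 + 5x - 1/2
image of x^3: (1/8)x^3 + (15/2)x^2 - (3/2)x + 3/2
image of x^4: (1/16)x^4 + 10x^3 - 3x^2 + 6x - 1/2
the matrix is upper triangular; its diagonal is (1, 1/2, 1/4, 1/8, 1/16)
for a triangular matrix the eigenvalues are the diagonal entries, with algebraic multiplicity their repetition count


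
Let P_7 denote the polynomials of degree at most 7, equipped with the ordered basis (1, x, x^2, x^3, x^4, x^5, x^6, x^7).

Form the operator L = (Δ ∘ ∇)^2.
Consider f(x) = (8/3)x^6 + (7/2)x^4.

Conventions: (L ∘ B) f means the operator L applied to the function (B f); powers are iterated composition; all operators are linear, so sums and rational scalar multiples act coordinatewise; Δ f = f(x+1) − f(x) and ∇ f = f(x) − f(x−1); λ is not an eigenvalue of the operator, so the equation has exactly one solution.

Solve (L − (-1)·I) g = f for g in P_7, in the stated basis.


the image equals g(x) = (8/3)x^6 + (7/2)x^4 - 960x^2 - 404

write g with unknown coordinates in the stated basis and equate coefficients in (L − (-1)·I) g = f
solving from the highest basis element down gives g = (8/3)x^6 + (7/2)x^4 - 960x^2 - 404
check: L g = 960x^2 + 404
so L g − (-1)·g = (8/3)x^6 + (7/2)x^4 = f ✓


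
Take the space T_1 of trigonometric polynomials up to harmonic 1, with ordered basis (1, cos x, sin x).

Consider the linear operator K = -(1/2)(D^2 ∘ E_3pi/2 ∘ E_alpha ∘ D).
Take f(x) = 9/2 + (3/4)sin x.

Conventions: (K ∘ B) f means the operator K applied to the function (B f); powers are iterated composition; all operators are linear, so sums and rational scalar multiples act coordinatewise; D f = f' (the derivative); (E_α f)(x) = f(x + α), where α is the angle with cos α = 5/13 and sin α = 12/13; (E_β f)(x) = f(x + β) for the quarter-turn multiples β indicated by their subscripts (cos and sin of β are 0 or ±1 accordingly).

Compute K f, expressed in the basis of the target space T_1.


D f = (3/4)cos x
E_alpha D f = (15/52)cos x - (9/13)sin x
E_3pi/2 E_alpha D f = (9/13)cos x + (15/52)sin x
D (E_3pi/2 ∘ E_alpha) D f = (15/52)cos x - (9/13)sin x
D D (E_3pi/2 ∘ E_alpha) D f = -(9/13)cos x - (15/52)sin x
(-(1/2)(D^2 ∘ E_3pi/2 ∘ E_alpha ∘ D)) f = (9/26)cos x + (15/104)sin x

the image equals g(x) = (9/26)cos x + (15/104)sin x


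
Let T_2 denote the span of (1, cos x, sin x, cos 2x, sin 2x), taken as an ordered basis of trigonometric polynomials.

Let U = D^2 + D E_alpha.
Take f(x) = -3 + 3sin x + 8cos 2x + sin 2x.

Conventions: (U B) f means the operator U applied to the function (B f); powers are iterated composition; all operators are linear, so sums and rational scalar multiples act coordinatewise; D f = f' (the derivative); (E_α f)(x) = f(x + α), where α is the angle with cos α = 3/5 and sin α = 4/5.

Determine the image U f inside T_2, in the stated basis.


D f = 3cos x + 2cos 2x - 16sin 2x
D D f = -3sin x - 32cos 2x - 4sin 2x
E_alpha f = -3 + (12/5)cos x + (9/5)sin x - (32/25)cos 2x - (199/25)sin 2x
D E_alpha f = (9/5)cos x - (12/5)sin x - (398/25)cos 2x + (64/25)sin 2x
(D^2 + D E_alpha) f = (9/5)cos x - (27/5)sin x - (1198/25)cos 2x - (36/25)sin 2x

the result is g(x) = (9/5)cos x - (27/5)sin x - (1198/25)cos 2x - (36/25)sin 2x


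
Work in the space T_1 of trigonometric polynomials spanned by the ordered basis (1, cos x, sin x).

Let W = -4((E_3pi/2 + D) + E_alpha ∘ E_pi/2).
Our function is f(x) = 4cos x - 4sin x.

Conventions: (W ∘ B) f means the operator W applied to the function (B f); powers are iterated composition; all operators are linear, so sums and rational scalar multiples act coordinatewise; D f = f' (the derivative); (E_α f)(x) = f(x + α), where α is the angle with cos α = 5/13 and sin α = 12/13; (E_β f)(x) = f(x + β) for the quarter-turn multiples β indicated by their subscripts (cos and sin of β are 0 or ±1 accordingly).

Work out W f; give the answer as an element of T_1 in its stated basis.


E_3pi/2 f = 4cos x + 4sin x
D f = -4cos x - 4sin x
(E_3pi/2 + D) f = 0
E_pi/2 f = -4cos x - 4sin x
E_alpha E_pi/2 f = -(68/13)cos x + (28/13)sin x
((E_3pi/2 + D) + E_alpha ∘ E_pi/2) f = -(68/13)cos x + (28/13)sin x
(-4((E_3pi/2 + D) + E_alpha ∘ E_pi/2)) f = (272/13)cos x - (112/13)sin x

the result is g(x) = (272/13)cos x - (112/13)sin x


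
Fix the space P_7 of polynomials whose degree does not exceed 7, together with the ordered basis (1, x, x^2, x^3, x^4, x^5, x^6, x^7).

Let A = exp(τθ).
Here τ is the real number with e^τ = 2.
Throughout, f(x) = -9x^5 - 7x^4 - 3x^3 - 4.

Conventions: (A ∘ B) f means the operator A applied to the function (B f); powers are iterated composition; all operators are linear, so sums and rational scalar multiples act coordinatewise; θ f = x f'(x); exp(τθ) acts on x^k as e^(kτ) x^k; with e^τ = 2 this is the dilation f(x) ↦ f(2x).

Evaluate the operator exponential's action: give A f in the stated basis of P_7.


exp(τθ) x^k = e^(kτ) x^k; with e^τ = 2 this sends x^k to 2^k x^k
x^3 ↦ 8 x^3
x^4 ↦ 16 x^4
x^5 ↦ 32 x^5
applying this coordinatewise to f: exp(τθ) f = -288x^5 - 112x^4 - 24x^3 - 4

the image equals g(x) = -288x^5 - 112x^4 - 24x^3 - 4


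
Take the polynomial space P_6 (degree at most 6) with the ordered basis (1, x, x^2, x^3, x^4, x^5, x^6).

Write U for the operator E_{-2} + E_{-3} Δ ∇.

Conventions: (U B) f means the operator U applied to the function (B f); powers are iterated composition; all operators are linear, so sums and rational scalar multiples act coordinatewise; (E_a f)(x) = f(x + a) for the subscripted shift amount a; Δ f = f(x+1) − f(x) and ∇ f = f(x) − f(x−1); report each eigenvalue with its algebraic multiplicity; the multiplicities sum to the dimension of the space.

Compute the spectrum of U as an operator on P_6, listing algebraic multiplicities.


λ = 1 (multiplicity 7)

image of 1: 1
image of x: x - 2
image of x^2: x^2 - 4x + 6
image of x^3: x^3 - 6x^2 + 18x - 26
image of x^4: x^4 - 8x^3 + 36x^2 - 104x + 126
image of x^5: x^5 - 10x^4 + 60x^3 - 260x^2 + 630x - 602
image of x^6: x^6 - 12x^5 + 90x^4 - 520x^3 + 1890x^2 - 3612x + 2766
the matrix is upper triangular; its diagonal is (1, 1, 1, 1, 1, 1, 1)
for a triangular matrix the eigenvalues are the diagonal entries, with algebraic multiplicity their repetition count


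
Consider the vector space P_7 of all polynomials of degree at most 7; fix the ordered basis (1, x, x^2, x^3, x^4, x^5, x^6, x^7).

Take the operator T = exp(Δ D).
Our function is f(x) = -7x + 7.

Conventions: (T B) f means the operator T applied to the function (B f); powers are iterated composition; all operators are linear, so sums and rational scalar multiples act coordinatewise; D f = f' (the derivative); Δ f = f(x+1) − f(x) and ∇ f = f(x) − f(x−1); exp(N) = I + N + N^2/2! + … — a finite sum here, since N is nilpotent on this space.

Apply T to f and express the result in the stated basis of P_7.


g(x) = -7x + 7

the series for exp(Δ D) f terminates at order 0
exp(Δ D) f = -7x + 7
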